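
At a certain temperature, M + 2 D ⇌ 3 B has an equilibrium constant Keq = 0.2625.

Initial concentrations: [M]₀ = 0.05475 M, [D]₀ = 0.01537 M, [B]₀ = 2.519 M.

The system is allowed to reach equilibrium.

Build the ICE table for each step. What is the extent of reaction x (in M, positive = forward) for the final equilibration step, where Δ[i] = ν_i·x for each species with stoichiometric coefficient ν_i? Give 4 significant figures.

Q₀ = 1.2358e+06 vs Keq = 0.2625 ⇒ Q>K, reverse
Step 1:
                    M           D           B
  Initial     0.05475     0.01537       2.519
  Change       0.6214       1.243      -1.864
  Equil        0.6761       1.258      0.6549
  solve Keq expr → x = -0.6214; check Q = 0.2625

x = -0.6214 M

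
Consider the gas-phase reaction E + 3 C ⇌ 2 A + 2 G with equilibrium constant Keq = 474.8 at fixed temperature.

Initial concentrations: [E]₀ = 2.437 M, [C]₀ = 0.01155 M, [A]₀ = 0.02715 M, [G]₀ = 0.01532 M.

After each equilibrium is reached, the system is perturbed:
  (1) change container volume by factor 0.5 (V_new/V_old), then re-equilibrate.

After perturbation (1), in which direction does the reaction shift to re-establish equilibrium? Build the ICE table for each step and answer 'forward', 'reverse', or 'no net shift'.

Direction: no net shift

Q₀ = 0.04607 vs Keq = 474.8 ⇒ Q<K, forward
Step 1:
                   E          C          A          G
  I            2.437    0.01155    0.02715    0.01532
  C        -0.003583   -0.01075   0.007166   0.007166
  E            2.433 8.0171e-04    0.03432    0.02249
  solve Keq expr → x = 0.003583; check Q = 474.8
Then change container volume by factor 0.5 (V_new/V_old).
Step 2:
                   E          C          A          G
  I            4.867   0.001603    0.06863    0.04497
  C                0          0          0          0
  E            4.867   0.001603    0.06863    0.04497
  solve Keq expr → x = 0; check Q = 474.8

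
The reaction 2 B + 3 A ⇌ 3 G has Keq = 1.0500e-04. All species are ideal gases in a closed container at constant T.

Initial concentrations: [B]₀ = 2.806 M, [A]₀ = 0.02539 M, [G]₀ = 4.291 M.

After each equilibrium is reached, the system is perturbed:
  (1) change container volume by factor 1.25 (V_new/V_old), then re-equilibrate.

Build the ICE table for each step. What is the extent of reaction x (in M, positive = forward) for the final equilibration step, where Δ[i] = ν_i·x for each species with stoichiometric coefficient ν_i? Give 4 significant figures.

x = -0.01716 M

Q₀ = 6.1307e+05 vs Keq = 1.0500e-04 ⇒ Q>K, reverse
Step 1:
                  B         A         G
  init        2.806   0.02539     4.291
  Δ             2.5     3.749    -3.749
  eq          5.306     3.775    0.5417
  solve Keq expr → x = -1.25; check Q = 1.0500e-04
Then change container volume by factor 1.25 (V_new/V_old).
Step 2:
                  B         A         G
  init        4.244      3.02    0.4334
  Δ         0.03433   0.05149  -0.05149
  eq          4.279     3.071    0.3819
  solve Keq expr → x = -0.01716; check Q = 1.0500e-04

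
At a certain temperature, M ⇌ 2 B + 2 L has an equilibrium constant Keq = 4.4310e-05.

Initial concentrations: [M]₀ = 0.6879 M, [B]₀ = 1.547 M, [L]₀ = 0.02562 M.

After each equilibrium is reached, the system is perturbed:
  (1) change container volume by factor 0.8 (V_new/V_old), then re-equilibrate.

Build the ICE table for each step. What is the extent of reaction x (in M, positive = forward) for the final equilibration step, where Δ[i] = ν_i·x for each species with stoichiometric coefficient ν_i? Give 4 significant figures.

Q₀ = 0.002284 vs Keq = 4.4310e-05 ⇒ Q>K, reverse
Step 1:
                  M         B         L
  init       0.6879     1.547   0.02562
  Δ         0.01099  -0.02197  -0.02197
  eq         0.6989     1.525  0.003649
  solve Keq expr → x = -0.01099; check Q = 4.4310e-05
Then change container volume by factor 0.8 (V_new/V_old).
Step 2:
                  M         B         L
  init       0.8736     1.906  0.004561
  Δ       6.4703e-04 -0.001294 -0.001294
  eq         0.8743     1.905  0.003267
  solve Keq expr → x = -6.4703e-04; check Q = 4.4310e-05

x = -6.4703e-04 M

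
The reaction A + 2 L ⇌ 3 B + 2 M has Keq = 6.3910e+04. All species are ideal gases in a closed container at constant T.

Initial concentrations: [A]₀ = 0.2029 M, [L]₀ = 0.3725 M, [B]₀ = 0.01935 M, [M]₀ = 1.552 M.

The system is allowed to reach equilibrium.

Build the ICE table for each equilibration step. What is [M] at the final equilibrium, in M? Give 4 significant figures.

[M]_eq = 1.906 M

Q₀ = 6.1986e-04 vs Keq = 6.3910e+04 ⇒ Q<K, forward
Step 1:
                    A           L           B           M
  Initial      0.2029      0.3725     0.01935       1.552
  Change      -0.1768     -0.3535      0.5303      0.3535
  Equil       0.02615     0.01899      0.5496       1.906
  solve Keq expr → x = 0.1768; check Q = 6.3910e+04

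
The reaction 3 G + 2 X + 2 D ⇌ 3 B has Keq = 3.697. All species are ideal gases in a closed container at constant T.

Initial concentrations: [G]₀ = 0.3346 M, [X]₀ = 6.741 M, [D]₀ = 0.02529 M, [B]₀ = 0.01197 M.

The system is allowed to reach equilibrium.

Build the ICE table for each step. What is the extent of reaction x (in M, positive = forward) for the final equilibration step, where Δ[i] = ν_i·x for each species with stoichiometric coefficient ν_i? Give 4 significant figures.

Q₀ = 0.001575 vs Keq = 3.697 ⇒ Q<K, forward
Step 1:
                  G         X         D         B
  I          0.3346     6.741   0.02529   0.01197
  C         -0.0316  -0.02107  -0.02107    0.0316
  E           0.303      6.72  0.004221   0.04357
  solve Keq expr → x = 0.01053; check Q = 3.697

x = 0.01053 M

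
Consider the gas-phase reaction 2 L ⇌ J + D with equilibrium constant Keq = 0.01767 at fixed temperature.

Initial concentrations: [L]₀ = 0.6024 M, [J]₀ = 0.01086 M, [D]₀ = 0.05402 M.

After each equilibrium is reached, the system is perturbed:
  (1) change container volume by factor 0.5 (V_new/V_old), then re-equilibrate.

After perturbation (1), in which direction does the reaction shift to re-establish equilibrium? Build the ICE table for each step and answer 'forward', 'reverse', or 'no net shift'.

Direction: no net shift

Q₀ = 0.001617 vs Keq = 0.01767 ⇒ Q<K, forward
Step 1:
                    L           J           D
  init         0.6024     0.01086     0.05402
  Δ          -0.08044     0.04022     0.04022
  eq            0.522     0.05108     0.09424
  solve Keq expr → x = 0.04022; check Q = 0.01767
Then change container volume by factor 0.5 (V_new/V_old).
Step 2:
                    L           J           D
  init          1.044      0.1022      0.1885
  Δ                 0           0           0
  eq            1.044      0.1022      0.1885
  solve Keq expr → x = 0; check Q = 0.01767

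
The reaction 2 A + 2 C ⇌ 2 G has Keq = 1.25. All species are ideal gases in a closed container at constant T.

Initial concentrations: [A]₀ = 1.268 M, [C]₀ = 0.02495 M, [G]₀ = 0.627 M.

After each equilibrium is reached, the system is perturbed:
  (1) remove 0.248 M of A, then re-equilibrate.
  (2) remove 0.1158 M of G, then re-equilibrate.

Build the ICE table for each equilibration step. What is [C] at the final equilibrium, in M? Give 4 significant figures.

Q₀ = 392.8 vs Keq = 1.25 ⇒ Q>K, reverse
Step 1:
                  A         C         G
  init        1.268   0.02495     0.627
  Δ          0.2198    0.2198   -0.2198
  eq          1.488    0.2448    0.4072
  solve Keq expr → x = -0.1099; check Q = 1.25
Then remove 0.248 M of A.
Step 2:
                  A         C         G
  init         1.24    0.2448    0.4072
  Δ         0.02525   0.02525  -0.02525
  eq          1.265      0.27    0.3819
  solve Keq expr → x = -0.01262; check Q = 1.25
Then remove 0.1158 M of G.
Step 3:
                  A         C         G
  init        1.265      0.27    0.2661
  Δ        -0.04341  -0.04341   0.04341
  eq          1.222    0.2266    0.3095
  solve Keq expr → x = 0.0217; check Q = 1.25

[C]_eq = 0.2266 M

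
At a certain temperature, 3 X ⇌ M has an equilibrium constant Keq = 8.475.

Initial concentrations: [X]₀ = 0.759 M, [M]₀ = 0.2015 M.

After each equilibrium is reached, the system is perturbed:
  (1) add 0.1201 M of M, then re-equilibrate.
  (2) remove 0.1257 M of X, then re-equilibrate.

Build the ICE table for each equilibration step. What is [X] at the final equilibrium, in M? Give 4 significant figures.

Q₀ = 0.4608 vs Keq = 8.475 ⇒ Q<K, forward
Step 1:
                  X         M
  Initial     0.759    0.2015
  Change    -0.4166    0.1389
  Equil      0.3424    0.3404
  solve Keq expr → x = 0.1389; check Q = 8.475
Then add 0.1201 M of M.
Step 2:
                  X         M
  Initial    0.3424    0.4605
  Change    0.03323  -0.01108
  Equil      0.3757    0.4494
  solve Keq expr → x = -0.01108; check Q = 8.475
Then remove 0.1257 M of X.
Step 3:
                  X         M
  Initial      0.25    0.4494
  Change     0.1147  -0.03824
  Equil      0.3647    0.4111
  solve Keq expr → x = -0.03824; check Q = 8.475

[X]_eq = 0.3647 M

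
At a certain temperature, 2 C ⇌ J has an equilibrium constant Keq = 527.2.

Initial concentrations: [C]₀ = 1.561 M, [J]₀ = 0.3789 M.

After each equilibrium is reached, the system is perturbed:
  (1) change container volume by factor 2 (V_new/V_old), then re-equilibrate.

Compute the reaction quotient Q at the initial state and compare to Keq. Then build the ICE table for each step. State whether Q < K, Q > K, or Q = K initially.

Q₀ = 0.1555 vs Keq = 527.2 ⇒ Q<K, forward
Step 1:
                   C          J
  I            1.561     0.3789
  C           -1.515     0.7573
  E          0.04642      1.136
  solve Keq expr → x = 0.7573; check Q = 527.2
Then change container volume by factor 2 (V_new/V_old).
Step 2:
                   C          J
  I          0.02321     0.5681
  C         0.009477  -0.004739
  E          0.03269     0.5634
  solve Keq expr → x = -0.004739; check Q = 527.2

Q₀ = 0.1555; Q < K (proceeds forward)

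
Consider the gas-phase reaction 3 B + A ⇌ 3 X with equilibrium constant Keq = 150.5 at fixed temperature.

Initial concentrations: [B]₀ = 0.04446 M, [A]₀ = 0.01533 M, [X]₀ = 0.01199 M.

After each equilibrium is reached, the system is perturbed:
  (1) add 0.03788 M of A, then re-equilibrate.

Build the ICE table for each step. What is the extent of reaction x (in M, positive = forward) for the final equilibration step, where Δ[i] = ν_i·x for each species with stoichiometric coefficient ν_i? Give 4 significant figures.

x = 0.002359 M

Q₀ = 1.279 vs Keq = 150.5 ⇒ Q<K, forward
Step 1:
                  B         A         X
  I         0.04446   0.01533   0.01199
  C        -0.01785 -0.005951   0.01785
  E         0.02661  0.009379   0.02984
  solve Keq expr → x = 0.005951; check Q = 150.5
Then add 0.03788 M of A.
Step 2:
                  B         A         X
  I         0.02661   0.04726   0.02984
  C       -0.007077 -0.002359  0.007077
  E         0.01953    0.0449   0.03692
  solve Keq expr → x = 0.002359; check Q = 150.5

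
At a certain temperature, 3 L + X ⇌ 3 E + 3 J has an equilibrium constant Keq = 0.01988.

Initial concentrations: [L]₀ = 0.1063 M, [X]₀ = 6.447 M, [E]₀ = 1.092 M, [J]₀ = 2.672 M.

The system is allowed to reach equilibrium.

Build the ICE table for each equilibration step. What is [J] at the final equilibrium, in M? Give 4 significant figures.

Q₀ = 3208 vs Keq = 0.01988 ⇒ Q>K, reverse
Step 1:
                  L         X         E         J
  init       0.1063     6.447     1.092     2.672
  Δ          0.8315    0.2772   -0.8315   -0.8315
  eq         0.9378     6.724    0.2605     1.841
  solve Keq expr → x = -0.2772; check Q = 0.01988

[J]_eq = 1.841 M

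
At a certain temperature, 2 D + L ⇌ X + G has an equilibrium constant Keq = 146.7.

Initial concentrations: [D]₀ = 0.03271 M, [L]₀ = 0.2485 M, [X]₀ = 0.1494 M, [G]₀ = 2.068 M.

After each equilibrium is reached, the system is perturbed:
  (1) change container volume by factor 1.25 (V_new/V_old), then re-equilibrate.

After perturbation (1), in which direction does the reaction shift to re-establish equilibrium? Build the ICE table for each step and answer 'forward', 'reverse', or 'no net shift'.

Direction: reverse

Q₀ = 1162 vs Keq = 146.7 ⇒ Q>K, reverse
Step 1:
                    D           L           X           G
  Initial     0.03271      0.2485      0.1494       2.068
  Change      0.04749     0.02374    -0.02374    -0.02374
  Equil        0.0802      0.2722      0.1257       2.044
  solve Keq expr → x = -0.02374; check Q = 146.7
Then change container volume by factor 1.25 (V_new/V_old).
Step 2:
                    D           L           X           G
  Initial     0.06416      0.2178      0.1005       1.635
  Change     0.005959     0.00298    -0.00298    -0.00298
  Equil       0.07012      0.2208     0.09755       1.632
  solve Keq expr → x = -0.00298; check Q = 146.7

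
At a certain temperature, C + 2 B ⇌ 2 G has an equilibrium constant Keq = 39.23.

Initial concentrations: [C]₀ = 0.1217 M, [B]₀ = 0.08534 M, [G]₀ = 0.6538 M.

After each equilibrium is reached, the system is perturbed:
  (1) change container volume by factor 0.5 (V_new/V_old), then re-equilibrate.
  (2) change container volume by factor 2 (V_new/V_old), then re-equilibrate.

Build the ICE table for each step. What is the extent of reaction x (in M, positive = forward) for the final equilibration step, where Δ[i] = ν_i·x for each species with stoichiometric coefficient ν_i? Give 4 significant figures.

x = -0.01975 M

Q₀ = 482.3 vs Keq = 39.23 ⇒ Q>K, reverse
Step 1:
                   C          B          G
  Initial     0.1217    0.08534     0.6538
  Change     0.05837     0.1167    -0.1167
  Equil       0.1801     0.2021     0.5371
  solve Keq expr → x = -0.05837; check Q = 39.23
Then change container volume by factor 0.5 (V_new/V_old).
Step 2:
                   C          B          G
  Initial     0.3601     0.4041      1.074
  Change     -0.0395     -0.079      0.079
  Equil       0.3206     0.3251      1.153
  solve Keq expr → x = 0.0395; check Q = 39.23
Then change container volume by factor 2 (V_new/V_old).
Step 3:
                   C          B          G
  Initial     0.1603     0.1626     0.5766
  Change     0.01975     0.0395    -0.0395
  Equil       0.1801     0.2021     0.5371
  solve Keq expr → x = -0.01975; check Q = 39.23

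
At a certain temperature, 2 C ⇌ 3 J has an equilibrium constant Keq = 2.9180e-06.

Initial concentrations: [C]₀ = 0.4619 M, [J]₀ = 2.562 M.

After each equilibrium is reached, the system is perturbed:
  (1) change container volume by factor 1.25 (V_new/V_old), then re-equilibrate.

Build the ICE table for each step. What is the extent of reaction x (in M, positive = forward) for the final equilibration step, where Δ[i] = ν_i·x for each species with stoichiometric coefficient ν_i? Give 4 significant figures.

Q₀ = 78.82 vs Keq = 2.9180e-06 ⇒ Q>K, reverse
Step 1:
                   C          J
  init        0.4619      2.562
  Δ            1.692     -2.538
  eq           2.154    0.02383
  solve Keq expr → x = -0.8461; check Q = 2.9180e-06
Then change container volume by factor 1.25 (V_new/V_old).
Step 2:
                   C          J
  init         1.723    0.01907
  Δ       -9.7637e-04   0.001465
  eq           1.722    0.02053
  solve Keq expr → x = 4.8818e-04; check Q = 2.9180e-06

x = 4.8818e-04 M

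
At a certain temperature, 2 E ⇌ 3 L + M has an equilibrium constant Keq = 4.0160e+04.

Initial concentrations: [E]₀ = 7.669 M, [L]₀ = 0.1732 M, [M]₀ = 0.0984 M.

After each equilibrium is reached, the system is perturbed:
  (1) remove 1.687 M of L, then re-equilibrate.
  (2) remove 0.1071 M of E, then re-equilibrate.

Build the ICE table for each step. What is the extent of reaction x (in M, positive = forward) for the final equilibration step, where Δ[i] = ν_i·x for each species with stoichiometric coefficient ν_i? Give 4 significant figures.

x = -0.04932 M

Q₀ = 8.6928e-06 vs Keq = 4.0160e+04 ⇒ Q<K, forward
Step 1:
                  E         L         M
  I           7.669    0.1732    0.0984
  C           -7.31     10.96     3.655
  E          0.3593     11.14     3.753
  solve Keq expr → x = 3.655; check Q = 4.0160e+04
Then remove 1.687 M of L.
Step 2:
                  E         L         M
  I          0.3593     9.451     3.753
  C        -0.07225    0.1084   0.03613
  E          0.2871     9.559     3.789
  solve Keq expr → x = 0.03613; check Q = 4.0160e+04
Then remove 0.1071 M of E.
Step 3:
                  E         L         M
  I            0.18     9.559     3.789
  C         0.09863   -0.1479  -0.04932
  E          0.2786     9.411      3.74
  solve Keq expr → x = -0.04932; check Q = 4.0160e+04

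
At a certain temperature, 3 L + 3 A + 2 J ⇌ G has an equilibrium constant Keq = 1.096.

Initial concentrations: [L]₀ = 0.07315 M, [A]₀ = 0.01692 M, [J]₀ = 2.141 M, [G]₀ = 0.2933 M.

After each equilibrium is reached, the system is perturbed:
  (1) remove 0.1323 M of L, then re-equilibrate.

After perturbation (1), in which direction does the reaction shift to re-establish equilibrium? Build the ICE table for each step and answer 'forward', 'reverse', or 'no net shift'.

Direction: reverse

Q₀ = 3.3747e+07 vs Keq = 1.096 ⇒ Q>K, reverse
Step 1:
                  L         A         J         G
  Initial   0.07315   0.01692     2.141    0.2933
  Change     0.4777    0.4777    0.3185   -0.1592
  Equil      0.5508    0.4946     2.459    0.1341
  solve Keq expr → x = -0.1592; check Q = 1.096
Then remove 0.1323 M of L.
Step 2:
                  L         A         J         G
  Initial    0.4185    0.4946     2.459    0.1341
  Change    0.05242   0.05242   0.03494  -0.01747
  Equil       0.471     0.547     2.494    0.1166
  solve Keq expr → x = -0.01747; check Q = 1.096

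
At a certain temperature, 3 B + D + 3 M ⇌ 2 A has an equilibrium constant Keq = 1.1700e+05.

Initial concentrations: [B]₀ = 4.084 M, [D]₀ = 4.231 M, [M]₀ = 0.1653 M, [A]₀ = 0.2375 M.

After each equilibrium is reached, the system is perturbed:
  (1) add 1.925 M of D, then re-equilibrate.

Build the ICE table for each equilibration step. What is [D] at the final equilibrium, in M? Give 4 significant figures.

Q₀ = 0.04333 vs Keq = 1.1700e+05 ⇒ Q<K, forward
Step 1:
                    B           D           M           A
  init          4.084       4.231      0.1653      0.2375
  Δ           -0.1637    -0.05457     -0.1637      0.1091
  eq             3.92       4.176    0.001598      0.3466
  solve Keq expr → x = 0.05457; check Q = 1.1700e+05
Then add 1.925 M of D.
Step 2:
                    B           D           M           A
  init           3.92       6.101    0.001598      0.3466
  Δ       -1.8927e-04 -6.3092e-05 -1.8927e-04  1.2618e-04
  eq             3.92       6.101    0.001409      0.3468
  solve Keq expr → x = 6.3092e-05; check Q = 1.1700e+05

[D]_eq = 6.101 M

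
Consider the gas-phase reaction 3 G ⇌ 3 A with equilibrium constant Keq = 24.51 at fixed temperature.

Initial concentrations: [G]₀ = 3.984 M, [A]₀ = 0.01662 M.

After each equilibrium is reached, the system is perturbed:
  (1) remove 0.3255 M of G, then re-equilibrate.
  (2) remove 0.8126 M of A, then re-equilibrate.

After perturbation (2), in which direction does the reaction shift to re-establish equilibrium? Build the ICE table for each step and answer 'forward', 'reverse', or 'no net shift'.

Q₀ = 7.2600e-08 vs Keq = 24.51 ⇒ Q<K, forward
Step 1:
                    G           A
  Initial       3.984     0.01662
  Change       -2.959       2.959
  Equil         1.025       2.976
  solve Keq expr → x = 0.9865; check Q = 24.51
Then remove 0.3255 M of G.
Step 2:
                    G           A
  Initial       0.699       2.976
  Change       0.2421     -0.2421
  Equil        0.9412       2.734
  solve Keq expr → x = -0.08071; check Q = 24.51
Then remove 0.8126 M of A.
Step 3:
                    G           A
  Initial      0.9412       1.921
  Change      -0.2081      0.2081
  Equil        0.7331       2.129
  solve Keq expr → x = 0.06937; check Q = 24.51

Direction: forward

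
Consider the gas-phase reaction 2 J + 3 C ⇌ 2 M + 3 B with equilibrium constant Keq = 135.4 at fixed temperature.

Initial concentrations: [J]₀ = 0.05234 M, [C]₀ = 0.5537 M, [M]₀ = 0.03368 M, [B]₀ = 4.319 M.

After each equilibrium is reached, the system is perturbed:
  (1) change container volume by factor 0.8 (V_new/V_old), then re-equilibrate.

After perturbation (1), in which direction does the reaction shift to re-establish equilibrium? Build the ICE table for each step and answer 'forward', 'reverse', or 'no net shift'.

Direction: no net shift

Q₀ = 196.5 vs Keq = 135.4 ⇒ Q>K, reverse
Step 1:
                  J         C         M         B
  I         0.05234    0.5537   0.03368     4.319
  C        0.003425  0.005137 -0.003425 -0.005137
  E         0.05576    0.5588   0.03026     4.314
  solve Keq expr → x = -0.001712; check Q = 135.4
Then change container volume by factor 0.8 (V_new/V_old).
Step 2:
                  J         C         M         B
  I         0.06971    0.6985   0.03782     5.392
  C               0         0         0         0
  E         0.06971    0.6985   0.03782     5.392
  solve Keq expr → x = 0; check Q = 135.4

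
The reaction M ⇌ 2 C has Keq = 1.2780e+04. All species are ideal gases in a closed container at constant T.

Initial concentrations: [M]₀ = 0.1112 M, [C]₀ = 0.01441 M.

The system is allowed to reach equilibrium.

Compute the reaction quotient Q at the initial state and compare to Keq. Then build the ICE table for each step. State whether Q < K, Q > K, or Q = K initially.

Q₀ = 0.001867 vs Keq = 1.2780e+04 ⇒ Q<K, forward
Step 1:
                  M         C
  Initial    0.1112   0.01441
  Change    -0.1112    0.2224
  Equil   4.3877e-06    0.2368
  solve Keq expr → x = 0.1112; check Q = 1.2780e+04

Q₀ = 0.001867; Q < K (proceeds forward)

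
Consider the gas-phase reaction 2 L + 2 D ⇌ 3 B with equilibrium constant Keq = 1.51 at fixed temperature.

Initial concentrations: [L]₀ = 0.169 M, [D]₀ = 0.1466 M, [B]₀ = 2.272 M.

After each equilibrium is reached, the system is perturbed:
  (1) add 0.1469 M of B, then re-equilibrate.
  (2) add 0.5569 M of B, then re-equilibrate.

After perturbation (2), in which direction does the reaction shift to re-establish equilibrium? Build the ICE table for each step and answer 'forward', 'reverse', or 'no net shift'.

Q₀ = 1.9107e+04 vs Keq = 1.51 ⇒ Q>K, reverse
Step 1:
                   L          D          B
  I            0.169     0.1466      2.272
  C           0.7963     0.7963     -1.194
  E           0.9653     0.9429      1.078
  solve Keq expr → x = -0.3982; check Q = 1.51
Then add 0.1469 M of B.
Step 2:
                   L          D          B
  I           0.9653     0.9429      1.224
  C          0.04866    0.04866     -0.073
  E            1.014     0.9916      1.151
  solve Keq expr → x = -0.02433; check Q = 1.51
Then add 0.5569 M of B.
Step 3:
                   L          D          B
  I            1.014     0.9916      1.708
  C           0.1811     0.1811    -0.2716
  E            1.195      1.173      1.437
  solve Keq expr → x = -0.09054; check Q = 1.51

Direction: reverse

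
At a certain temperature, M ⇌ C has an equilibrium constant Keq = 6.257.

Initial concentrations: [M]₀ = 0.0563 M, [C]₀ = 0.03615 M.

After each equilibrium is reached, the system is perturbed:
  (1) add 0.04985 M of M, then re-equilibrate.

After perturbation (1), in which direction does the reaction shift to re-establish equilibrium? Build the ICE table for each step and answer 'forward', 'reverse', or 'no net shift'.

Q₀ = 0.6421 vs Keq = 6.257 ⇒ Q<K, forward
Step 1:
                    M           C
  Initial      0.0563     0.03615
  Change     -0.04356     0.04356
  Equil       0.01274     0.07971
  solve Keq expr → x = 0.04356; check Q = 6.257
Then add 0.04985 M of M.
Step 2:
                    M           C
  Initial     0.06259     0.07971
  Change     -0.04298     0.04298
  Equil       0.01961      0.1227
  solve Keq expr → x = 0.04298; check Q = 6.257

Direction: forward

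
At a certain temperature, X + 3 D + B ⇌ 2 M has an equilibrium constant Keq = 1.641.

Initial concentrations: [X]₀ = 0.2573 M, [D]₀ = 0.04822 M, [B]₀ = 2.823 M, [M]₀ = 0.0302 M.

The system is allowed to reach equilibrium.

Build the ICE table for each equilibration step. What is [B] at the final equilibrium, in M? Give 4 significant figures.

Q₀ = 11.2 vs Keq = 1.641 ⇒ Q>K, reverse
Step 1:
                   X          D          B          M
  I           0.2573    0.04822      2.823     0.0302
  C         0.005807    0.01742   0.005807   -0.01161
  E           0.2631    0.06564      2.829    0.01859
  solve Keq expr → x = -0.005807; check Q = 1.641

[B]_eq = 2.829 M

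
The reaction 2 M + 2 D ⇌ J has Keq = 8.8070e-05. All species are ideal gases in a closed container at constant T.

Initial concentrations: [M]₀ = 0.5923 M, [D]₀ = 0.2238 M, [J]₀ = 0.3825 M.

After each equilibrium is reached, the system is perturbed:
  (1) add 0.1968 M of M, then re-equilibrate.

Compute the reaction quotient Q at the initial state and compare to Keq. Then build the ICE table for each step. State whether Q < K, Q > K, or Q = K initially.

Q₀ = 21.77 vs Keq = 8.8070e-05 ⇒ Q>K, reverse
Step 1:
                  M         D         J
  Initial    0.5923    0.2238    0.3825
  Change     0.7647    0.7647   -0.3823
  Equil       1.357    0.9885 1.5846e-04
  solve Keq expr → x = -0.3823; check Q = 8.8070e-05
Then add 0.1968 M of M.
Step 2:
                  M         D         J
  Initial     1.554    0.9885 1.5846e-04
  Change  -9.8454e-05 -9.8454e-05 4.9227e-05
  Equil       1.554    0.9884 2.0769e-04
  solve Keq expr → x = 4.9227e-05; check Q = 8.8070e-05

Q₀ = 21.77; Q > K (proceeds reverse)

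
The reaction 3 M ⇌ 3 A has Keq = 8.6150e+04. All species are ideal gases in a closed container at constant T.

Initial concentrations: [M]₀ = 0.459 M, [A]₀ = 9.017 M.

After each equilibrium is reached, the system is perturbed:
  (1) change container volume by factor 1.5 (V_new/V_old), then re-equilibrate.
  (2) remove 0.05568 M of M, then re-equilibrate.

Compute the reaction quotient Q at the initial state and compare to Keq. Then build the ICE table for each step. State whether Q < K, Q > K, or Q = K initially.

Q₀ = 7581; Q < K (proceeds forward)

Q₀ = 7581 vs Keq = 8.6150e+04 ⇒ Q<K, forward
Step 1:
                    M           A
  I             0.459       9.017
  C           -0.2492      0.2492
  E            0.2098       9.266
  solve Keq expr → x = 0.08306; check Q = 8.6150e+04
Then change container volume by factor 1.5 (V_new/V_old).
Step 2:
                    M           A
  I            0.1399       6.177
  C                 0           0
  E            0.1399       6.177
  solve Keq expr → x = 0; check Q = 8.6150e+04
Then remove 0.05568 M of M.
Step 3:
                    M           A
  I           0.08419       6.177
  C           0.05445    -0.05445
  E            0.1386       6.123
  solve Keq expr → x = -0.01815; check Q = 8.6150e+04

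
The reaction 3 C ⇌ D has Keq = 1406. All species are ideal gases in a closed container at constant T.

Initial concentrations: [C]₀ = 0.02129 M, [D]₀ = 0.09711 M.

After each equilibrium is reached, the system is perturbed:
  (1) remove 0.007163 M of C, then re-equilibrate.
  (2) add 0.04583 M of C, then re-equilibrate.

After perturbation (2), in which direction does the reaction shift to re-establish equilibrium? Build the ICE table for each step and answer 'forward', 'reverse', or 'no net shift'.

Q₀ = 1.0063e+04 vs Keq = 1406 ⇒ Q>K, reverse
Step 1:
                   C          D
  Initial    0.02129    0.09711
  Change     0.01884  -0.006278
  Equil      0.04013    0.09083
  solve Keq expr → x = -0.006278; check Q = 1406
Then remove 0.007163 M of C.
Step 2:
                   C          D
  Initial    0.03296    0.09083
  Change    0.006825  -0.002275
  Equil      0.03979    0.08856
  solve Keq expr → x = -0.002275; check Q = 1406
Then add 0.04583 M of C.
Step 3:
                   C          D
  Initial    0.08562    0.08856
  Change    -0.04376    0.01459
  Equil      0.04186     0.1031
  solve Keq expr → x = 0.01459; check Q = 1406

Direction: forward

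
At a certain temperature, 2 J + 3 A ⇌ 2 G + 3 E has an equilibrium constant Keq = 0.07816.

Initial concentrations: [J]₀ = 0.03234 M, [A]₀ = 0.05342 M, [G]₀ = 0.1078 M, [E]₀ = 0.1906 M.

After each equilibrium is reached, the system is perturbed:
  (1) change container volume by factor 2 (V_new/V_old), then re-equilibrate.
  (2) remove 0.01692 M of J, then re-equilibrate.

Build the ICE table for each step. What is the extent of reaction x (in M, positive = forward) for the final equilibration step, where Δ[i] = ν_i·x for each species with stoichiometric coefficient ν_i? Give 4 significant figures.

Q₀ = 504.7 vs Keq = 0.07816 ⇒ Q>K, reverse
Step 1:
                   J          A          G          E
  I          0.03234    0.05342     0.1078     0.1906
  C           0.0612     0.0918    -0.0612    -0.0918
  E          0.09354     0.1452     0.0466     0.0988
  solve Keq expr → x = -0.0306; check Q = 0.07816
Then change container volume by factor 2 (V_new/V_old).
Step 2:
                   J          A          G          E
  I          0.04677    0.07261     0.0233     0.0494
  C                0          0          0          0
  E          0.04677    0.07261     0.0233     0.0494
  solve Keq expr → x = 0; check Q = 0.07816
Then remove 0.01692 M of J.
Step 3:
                   J          A          G          E
  I          0.02985    0.07261     0.0233     0.0494
  C         0.002887    0.00433  -0.002887   -0.00433
  E          0.03274    0.07694    0.02041    0.04507
  solve Keq expr → x = -0.001443; check Q = 0.07816

x = -0.001443 M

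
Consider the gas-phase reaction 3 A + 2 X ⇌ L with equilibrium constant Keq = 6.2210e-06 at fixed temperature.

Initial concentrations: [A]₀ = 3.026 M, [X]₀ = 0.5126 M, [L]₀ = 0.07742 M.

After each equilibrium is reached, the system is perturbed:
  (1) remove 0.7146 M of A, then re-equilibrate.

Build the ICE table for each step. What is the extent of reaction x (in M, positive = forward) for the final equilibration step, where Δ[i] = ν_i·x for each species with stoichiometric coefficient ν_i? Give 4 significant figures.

Q₀ = 0.01063 vs Keq = 6.2210e-06 ⇒ Q>K, reverse
Step 1:
                   A          X          L
  I            3.026     0.5126    0.07742
  C            0.232     0.1546   -0.07732
  E            3.258     0.6672 9.5781e-05
  solve Keq expr → x = -0.07732; check Q = 6.2210e-06
Then remove 0.7146 M of A.
Step 2:
                   A          X          L
  I            2.543     0.6672 9.5781e-05
  C       1.5057e-04 1.0038e-04 -5.0190e-05
  E            2.544     0.6673 4.5590e-05
  solve Keq expr → x = -5.0190e-05; check Q = 6.2210e-06

x = -5.0190e-05 M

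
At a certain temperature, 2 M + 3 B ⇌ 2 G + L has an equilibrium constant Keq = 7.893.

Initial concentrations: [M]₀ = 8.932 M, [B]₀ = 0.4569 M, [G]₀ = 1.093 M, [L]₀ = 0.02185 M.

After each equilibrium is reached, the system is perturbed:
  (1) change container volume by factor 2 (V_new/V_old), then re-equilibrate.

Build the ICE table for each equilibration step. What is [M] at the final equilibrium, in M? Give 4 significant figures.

[M]_eq = 4.353 M

Q₀ = 0.00343 vs Keq = 7.893 ⇒ Q<K, forward
Step 1:
                  M         B         G         L
  init        8.932    0.4569     1.093   0.02185
  Δ         -0.2534   -0.3801    0.2534    0.1267
  eq          8.679    0.0768     1.346    0.1486
  solve Keq expr → x = 0.1267; check Q = 7.893
Then change container volume by factor 2 (V_new/V_old).
Step 2:
                  M         B         G         L
  init        4.339    0.0384    0.6732   0.07428
  Δ          0.0132    0.0198   -0.0132   -0.0066
  eq          4.353    0.0582      0.66   0.06767
  solve Keq expr → x = -0.0066; check Q = 7.893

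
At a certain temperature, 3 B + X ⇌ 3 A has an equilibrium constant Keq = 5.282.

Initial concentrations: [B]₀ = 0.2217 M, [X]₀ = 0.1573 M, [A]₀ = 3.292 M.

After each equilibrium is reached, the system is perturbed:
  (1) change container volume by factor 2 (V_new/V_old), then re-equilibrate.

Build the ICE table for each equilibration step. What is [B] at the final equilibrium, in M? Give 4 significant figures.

Q₀ = 2.0814e+04 vs Keq = 5.282 ⇒ Q>K, reverse
Step 1:
                  B         X         A
  I          0.2217    0.1573     3.292
  C           1.219    0.4064    -1.219
  E           1.441    0.5637     2.073
  solve Keq expr → x = -0.4064; check Q = 5.282
Then change container volume by factor 2 (V_new/V_old).
Step 2:
                  B         X         A
  I          0.7204    0.2818     1.036
  C         0.08576   0.02859  -0.08576
  E          0.8062    0.3104    0.9507
  solve Keq expr → x = -0.02859; check Q = 5.282

[B]_eq = 0.8062 M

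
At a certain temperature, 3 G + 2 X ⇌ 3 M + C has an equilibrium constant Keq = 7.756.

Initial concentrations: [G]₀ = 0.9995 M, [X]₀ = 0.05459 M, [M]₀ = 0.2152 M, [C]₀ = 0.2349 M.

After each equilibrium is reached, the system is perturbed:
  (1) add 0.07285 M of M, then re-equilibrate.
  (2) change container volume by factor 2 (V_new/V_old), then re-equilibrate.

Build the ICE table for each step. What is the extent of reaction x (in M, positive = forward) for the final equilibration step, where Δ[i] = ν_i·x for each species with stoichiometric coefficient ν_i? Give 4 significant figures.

Q₀ = 0.7867 vs Keq = 7.756 ⇒ Q<K, forward
Step 1:
                  G         X         M         C
  init       0.9995   0.05459    0.2152    0.2349
  Δ         -0.0439  -0.02927    0.0439   0.01463
  eq         0.9556   0.02532    0.2591    0.2495
  solve Keq expr → x = 0.01463; check Q = 7.756
Then add 0.07285 M of M.
Step 2:
                  G         X         M         C
  init       0.9556   0.02532    0.3319    0.2495
  Δ         0.01256  0.008375  -0.01256 -0.004188
  eq         0.9682    0.0337    0.3194    0.2453
  solve Keq expr → x = -0.004188; check Q = 7.756
Then change container volume by factor 2 (V_new/V_old).
Step 3:
                  G         X         M         C
  init       0.4841   0.01685    0.1597    0.1227
  Δ        0.007082  0.004722 -0.007082 -0.002361
  eq         0.4912   0.02157    0.1526    0.1203
  solve Keq expr → x = -0.002361; check Q = 7.756

x = -0.002361 M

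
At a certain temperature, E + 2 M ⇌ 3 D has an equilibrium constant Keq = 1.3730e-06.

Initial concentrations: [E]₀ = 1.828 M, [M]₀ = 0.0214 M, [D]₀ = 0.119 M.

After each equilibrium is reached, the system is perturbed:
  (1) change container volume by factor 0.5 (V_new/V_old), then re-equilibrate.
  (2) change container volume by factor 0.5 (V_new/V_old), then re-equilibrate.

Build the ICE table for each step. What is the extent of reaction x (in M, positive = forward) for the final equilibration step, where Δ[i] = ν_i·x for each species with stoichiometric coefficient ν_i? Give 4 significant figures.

Q₀ = 2.013 vs Keq = 1.3730e-06 ⇒ Q>K, reverse
Step 1:
                    E           M           D
  Initial       1.828      0.0214       0.119
  Change      0.03869     0.07738     -0.1161
  Equil         1.867     0.09878    0.002924
  solve Keq expr → x = -0.03869; check Q = 1.3730e-06
Then change container volume by factor 0.5 (V_new/V_old).
Step 2:
                    E           M           D
  Initial       3.733      0.1976    0.005849
  Change            0           0           0
  Equil         3.733      0.1976    0.005849
  solve Keq expr → x = 0; check Q = 1.3730e-06
Then change container volume by factor 0.5 (V_new/V_old).
Step 3:
                    E           M           D
  Initial       7.467      0.3951      0.0117
  Change            0           0           0
  Equil         7.467      0.3951      0.0117
  solve Keq expr → x = 0; check Q = 1.3730e-06

x = 0 M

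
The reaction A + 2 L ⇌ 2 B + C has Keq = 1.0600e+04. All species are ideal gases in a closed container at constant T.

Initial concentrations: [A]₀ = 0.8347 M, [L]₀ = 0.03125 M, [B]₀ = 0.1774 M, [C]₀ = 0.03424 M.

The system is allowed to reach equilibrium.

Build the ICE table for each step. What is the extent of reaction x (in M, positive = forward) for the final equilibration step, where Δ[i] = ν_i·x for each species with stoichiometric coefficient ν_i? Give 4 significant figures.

x = 0.01538 M

Q₀ = 1.322 vs Keq = 1.0600e+04 ⇒ Q<K, forward
Step 1:
                  A         L         B         C
  I          0.8347   0.03125    0.1774   0.03424
  C        -0.01538  -0.03075   0.03075   0.01538
  E          0.8193 4.9752e-04    0.2082   0.04962
  solve Keq expr → x = 0.01538; check Q = 1.0600e+04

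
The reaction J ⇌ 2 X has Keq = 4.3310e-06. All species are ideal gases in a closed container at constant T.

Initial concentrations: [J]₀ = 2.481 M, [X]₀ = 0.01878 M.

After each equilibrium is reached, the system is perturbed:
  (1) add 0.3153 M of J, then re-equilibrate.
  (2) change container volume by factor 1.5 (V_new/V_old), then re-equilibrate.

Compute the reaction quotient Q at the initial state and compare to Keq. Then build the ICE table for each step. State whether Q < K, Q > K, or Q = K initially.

Q₀ = 1.4216e-04 vs Keq = 4.3310e-06 ⇒ Q>K, reverse
Step 1:
                   J          X
  init         2.481    0.01878
  Δ         0.007748    -0.0155
  eq           2.489   0.003283
  solve Keq expr → x = -0.007748; check Q = 4.3310e-06
Then add 0.3153 M of J.
Step 2:
                   J          X
  init         2.804   0.003283
  Δ       -1.0085e-04 2.0171e-04
  eq           2.804   0.003485
  solve Keq expr → x = 1.0085e-04; check Q = 4.3310e-06
Then change container volume by factor 1.5 (V_new/V_old).
Step 3:
                   J          X
  init         1.869   0.002323
  Δ       -2.6097e-04 5.2193e-04
  eq           1.869   0.002845
  solve Keq expr → x = 2.6097e-04; check Q = 4.3310e-06

Q₀ = 1.4216e-04; Q > K (proceeds reverse)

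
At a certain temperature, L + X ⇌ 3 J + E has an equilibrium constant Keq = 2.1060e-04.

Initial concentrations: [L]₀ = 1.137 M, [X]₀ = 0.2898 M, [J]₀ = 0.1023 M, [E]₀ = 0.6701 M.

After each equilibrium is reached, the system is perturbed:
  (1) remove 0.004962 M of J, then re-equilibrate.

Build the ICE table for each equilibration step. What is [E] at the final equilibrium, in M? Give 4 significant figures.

[E]_eq = 0.6538 M

Q₀ = 0.002177 vs Keq = 2.1060e-04 ⇒ Q>K, reverse
Step 1:
                  L         X         J         E
  Initial     1.137    0.2898    0.1023    0.6701
  Change     0.0179    0.0179  -0.05371   -0.0179
  Equil       1.155    0.3077   0.04859    0.6522
  solve Keq expr → x = -0.0179; check Q = 2.1060e-04
Then remove 0.004962 M of J.
Step 2:
                  L         X         J         E
  Initial     1.155    0.3077   0.04363    0.6522
  Change  -0.001605 -0.001605  0.004815  0.001605
  Equil       1.153    0.3061   0.04845    0.6538
  solve Keq expr → x = 0.001605; check Q = 2.1060e-04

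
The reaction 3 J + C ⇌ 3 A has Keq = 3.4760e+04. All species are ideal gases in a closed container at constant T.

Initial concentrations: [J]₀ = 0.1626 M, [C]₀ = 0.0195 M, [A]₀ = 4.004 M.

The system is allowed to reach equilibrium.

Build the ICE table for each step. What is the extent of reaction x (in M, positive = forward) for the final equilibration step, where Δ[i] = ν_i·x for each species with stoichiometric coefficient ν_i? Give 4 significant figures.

Q₀ = 7.6575e+05 vs Keq = 3.4760e+04 ⇒ Q>K, reverse
Step 1:
                    J           C           A
  I            0.1626      0.0195       4.004
  C            0.1337     0.04458     -0.1337
  E            0.2963     0.06408        3.87
  solve Keq expr → x = -0.04458; check Q = 3.4760e+04

x = -0.04458 M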